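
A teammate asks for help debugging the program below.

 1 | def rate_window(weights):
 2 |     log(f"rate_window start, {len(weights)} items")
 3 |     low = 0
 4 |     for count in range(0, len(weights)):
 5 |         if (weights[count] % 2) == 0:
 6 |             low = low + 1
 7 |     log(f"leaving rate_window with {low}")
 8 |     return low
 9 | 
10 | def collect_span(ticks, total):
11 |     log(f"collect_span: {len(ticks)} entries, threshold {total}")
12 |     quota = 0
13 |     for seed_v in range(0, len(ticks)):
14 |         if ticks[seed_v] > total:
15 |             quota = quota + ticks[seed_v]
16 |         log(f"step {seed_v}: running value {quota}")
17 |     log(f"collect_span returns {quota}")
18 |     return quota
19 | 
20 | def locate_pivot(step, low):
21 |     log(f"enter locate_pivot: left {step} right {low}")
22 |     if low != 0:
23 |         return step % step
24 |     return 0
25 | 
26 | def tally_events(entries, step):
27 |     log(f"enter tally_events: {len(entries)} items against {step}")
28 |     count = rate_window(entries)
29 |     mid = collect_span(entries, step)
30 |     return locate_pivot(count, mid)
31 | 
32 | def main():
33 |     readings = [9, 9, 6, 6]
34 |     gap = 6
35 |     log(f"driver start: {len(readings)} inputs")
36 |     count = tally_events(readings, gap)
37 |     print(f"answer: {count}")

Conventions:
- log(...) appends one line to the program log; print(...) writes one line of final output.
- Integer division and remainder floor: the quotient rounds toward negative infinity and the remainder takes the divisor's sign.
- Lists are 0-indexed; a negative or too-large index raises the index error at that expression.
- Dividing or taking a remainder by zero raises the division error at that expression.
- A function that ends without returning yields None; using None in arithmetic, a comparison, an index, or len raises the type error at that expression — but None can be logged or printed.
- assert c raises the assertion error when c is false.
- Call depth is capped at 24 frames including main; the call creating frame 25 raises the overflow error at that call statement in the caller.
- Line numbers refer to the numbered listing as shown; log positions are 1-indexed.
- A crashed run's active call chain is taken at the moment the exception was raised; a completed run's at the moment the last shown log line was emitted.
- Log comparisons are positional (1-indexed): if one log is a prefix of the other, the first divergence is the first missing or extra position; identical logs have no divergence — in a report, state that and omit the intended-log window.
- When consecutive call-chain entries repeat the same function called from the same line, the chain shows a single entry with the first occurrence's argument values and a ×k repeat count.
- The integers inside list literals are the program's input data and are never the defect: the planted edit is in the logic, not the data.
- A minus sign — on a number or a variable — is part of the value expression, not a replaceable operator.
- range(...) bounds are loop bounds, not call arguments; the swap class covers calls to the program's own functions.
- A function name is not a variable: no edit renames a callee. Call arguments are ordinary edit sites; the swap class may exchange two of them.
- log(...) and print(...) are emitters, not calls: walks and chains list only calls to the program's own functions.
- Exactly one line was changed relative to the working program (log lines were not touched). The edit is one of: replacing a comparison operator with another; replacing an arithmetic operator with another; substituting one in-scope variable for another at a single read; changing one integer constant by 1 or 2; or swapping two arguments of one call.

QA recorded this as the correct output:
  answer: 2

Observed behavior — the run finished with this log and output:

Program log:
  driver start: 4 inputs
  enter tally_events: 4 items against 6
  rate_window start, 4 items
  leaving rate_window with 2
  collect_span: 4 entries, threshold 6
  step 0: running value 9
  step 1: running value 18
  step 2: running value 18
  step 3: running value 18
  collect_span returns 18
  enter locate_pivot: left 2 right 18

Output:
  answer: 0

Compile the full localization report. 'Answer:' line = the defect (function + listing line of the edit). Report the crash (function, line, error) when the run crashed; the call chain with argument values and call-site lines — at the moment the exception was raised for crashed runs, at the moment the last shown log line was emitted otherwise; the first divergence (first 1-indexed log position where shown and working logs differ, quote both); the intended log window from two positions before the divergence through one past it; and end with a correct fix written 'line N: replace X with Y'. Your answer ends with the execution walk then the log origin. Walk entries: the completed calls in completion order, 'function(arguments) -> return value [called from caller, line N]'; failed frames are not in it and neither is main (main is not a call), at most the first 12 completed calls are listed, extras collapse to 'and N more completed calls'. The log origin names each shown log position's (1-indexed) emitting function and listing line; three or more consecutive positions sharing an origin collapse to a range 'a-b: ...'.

Answer: the defect is in locate_pivot at line 23.
Core observation: Nothing in the log betrays the bug — only the output does.
Call chain: main -> tally_events([9, 9, 6, 6], 6) (called at line 36) -> locate_pivot(2, 18) (called at line 30).
First divergence: none; the two logs match at every position.
Execution walk:
  rate_window([9, 9, 6, 6]) -> 2  [called from tally_events, line 28]
  collect_span([9, 9, 6, 6], 6) -> 18  [called from tally_events, line 29]
  locate_pivot(2, 18) -> 0  [called from tally_events, line 30]
  tally_events([9, 9, 6, 6], 6) -> 0  [called from main, line 36]
Origin of each log line:
  1: emitted by main (line 35)
  2: emitted by tally_events (line 27)
  3: emitted by rate_window (line 2)
  4: emitted by rate_window (line 7)
  5: emitted by collect_span (line 11)
  6-9: emitted by collect_span (line 16)
  10: emitted by collect_span (line 17)
  11: emitted by locate_pivot (line 21)
A correct fix: line 23: replace `step % step` with `step % low`.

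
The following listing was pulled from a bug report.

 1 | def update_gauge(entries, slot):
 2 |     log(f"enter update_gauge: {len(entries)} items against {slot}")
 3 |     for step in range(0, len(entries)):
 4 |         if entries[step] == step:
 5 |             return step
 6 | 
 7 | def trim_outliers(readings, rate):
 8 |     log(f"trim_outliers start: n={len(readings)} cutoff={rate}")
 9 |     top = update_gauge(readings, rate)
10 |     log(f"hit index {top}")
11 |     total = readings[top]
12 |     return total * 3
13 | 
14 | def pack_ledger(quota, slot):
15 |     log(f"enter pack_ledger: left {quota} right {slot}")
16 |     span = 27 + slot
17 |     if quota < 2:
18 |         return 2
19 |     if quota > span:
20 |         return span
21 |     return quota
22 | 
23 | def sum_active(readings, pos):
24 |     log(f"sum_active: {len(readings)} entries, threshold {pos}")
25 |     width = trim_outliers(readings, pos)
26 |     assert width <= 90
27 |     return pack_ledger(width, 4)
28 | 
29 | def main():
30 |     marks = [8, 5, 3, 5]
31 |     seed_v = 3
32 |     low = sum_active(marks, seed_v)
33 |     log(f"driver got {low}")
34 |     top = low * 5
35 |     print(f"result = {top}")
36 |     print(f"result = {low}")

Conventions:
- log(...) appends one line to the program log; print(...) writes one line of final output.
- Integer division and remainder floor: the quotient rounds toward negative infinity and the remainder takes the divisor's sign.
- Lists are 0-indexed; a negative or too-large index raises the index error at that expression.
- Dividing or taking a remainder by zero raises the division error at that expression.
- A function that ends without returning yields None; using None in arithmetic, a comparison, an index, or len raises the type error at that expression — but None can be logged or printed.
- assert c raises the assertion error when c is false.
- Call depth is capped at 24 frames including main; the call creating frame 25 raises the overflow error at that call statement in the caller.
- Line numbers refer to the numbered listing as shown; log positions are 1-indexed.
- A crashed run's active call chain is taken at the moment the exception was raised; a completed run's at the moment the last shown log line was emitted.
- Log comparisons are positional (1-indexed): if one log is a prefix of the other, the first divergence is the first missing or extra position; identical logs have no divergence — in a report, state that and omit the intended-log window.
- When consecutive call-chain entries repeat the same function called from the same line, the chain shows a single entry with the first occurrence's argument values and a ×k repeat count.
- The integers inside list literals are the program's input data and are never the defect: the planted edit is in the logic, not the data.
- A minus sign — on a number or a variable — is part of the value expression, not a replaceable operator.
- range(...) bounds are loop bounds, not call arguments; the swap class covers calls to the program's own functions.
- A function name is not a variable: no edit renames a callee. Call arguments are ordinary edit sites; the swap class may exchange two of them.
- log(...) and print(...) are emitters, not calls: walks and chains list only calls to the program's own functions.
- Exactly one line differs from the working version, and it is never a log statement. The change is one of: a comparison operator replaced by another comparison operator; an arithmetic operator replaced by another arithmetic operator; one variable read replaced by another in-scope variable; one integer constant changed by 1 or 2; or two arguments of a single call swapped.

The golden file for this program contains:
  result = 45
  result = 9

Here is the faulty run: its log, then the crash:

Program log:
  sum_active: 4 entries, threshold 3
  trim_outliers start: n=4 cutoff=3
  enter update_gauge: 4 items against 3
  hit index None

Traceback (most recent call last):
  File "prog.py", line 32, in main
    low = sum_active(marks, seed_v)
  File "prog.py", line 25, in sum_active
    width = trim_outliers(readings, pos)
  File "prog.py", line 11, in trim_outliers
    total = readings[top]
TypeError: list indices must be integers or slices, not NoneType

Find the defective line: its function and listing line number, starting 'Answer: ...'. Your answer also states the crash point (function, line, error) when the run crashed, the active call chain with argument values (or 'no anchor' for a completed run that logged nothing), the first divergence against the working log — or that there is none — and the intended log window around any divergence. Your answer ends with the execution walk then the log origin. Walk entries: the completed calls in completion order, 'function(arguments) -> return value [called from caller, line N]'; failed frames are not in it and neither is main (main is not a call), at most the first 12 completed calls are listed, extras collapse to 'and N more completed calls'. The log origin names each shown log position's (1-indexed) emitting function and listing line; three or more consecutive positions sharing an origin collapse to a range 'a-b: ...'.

Answer: the defect is in update_gauge at line 4.
Key fact: The earliest visible damage is log position 4 — 'hit index None' rather than the intended 'hit index 2'.
Crash: trim_outliers, line 11, TypeError.
Call chain: main -> sum_active([8, 5, 3, 5], 3) (called at line 32) -> trim_outliers([8, 5, 3, 5], 3) (called at line 25).
First divergence: at position 4 the run shows 'hit index None' where the working version logs 'hit index 2'.
Intended log window:
  2: trim_outliers start: n=4 cutoff=3
  3: enter update_gauge: 4 items against 3
  4: hit index 2
  5: enter pack_ledger: left 9 right 4
Execution walk:
  update_gauge([8, 5, 3, 5], 3) -> None  [called from trim_outliers, line 9]
Log line origins:
  1: emitted by sum_active (line 24)
  2: emitted by trim_outliers (line 8)
  3: emitted by update_gauge (line 2)
  4: emitted by trim_outliers (line 10)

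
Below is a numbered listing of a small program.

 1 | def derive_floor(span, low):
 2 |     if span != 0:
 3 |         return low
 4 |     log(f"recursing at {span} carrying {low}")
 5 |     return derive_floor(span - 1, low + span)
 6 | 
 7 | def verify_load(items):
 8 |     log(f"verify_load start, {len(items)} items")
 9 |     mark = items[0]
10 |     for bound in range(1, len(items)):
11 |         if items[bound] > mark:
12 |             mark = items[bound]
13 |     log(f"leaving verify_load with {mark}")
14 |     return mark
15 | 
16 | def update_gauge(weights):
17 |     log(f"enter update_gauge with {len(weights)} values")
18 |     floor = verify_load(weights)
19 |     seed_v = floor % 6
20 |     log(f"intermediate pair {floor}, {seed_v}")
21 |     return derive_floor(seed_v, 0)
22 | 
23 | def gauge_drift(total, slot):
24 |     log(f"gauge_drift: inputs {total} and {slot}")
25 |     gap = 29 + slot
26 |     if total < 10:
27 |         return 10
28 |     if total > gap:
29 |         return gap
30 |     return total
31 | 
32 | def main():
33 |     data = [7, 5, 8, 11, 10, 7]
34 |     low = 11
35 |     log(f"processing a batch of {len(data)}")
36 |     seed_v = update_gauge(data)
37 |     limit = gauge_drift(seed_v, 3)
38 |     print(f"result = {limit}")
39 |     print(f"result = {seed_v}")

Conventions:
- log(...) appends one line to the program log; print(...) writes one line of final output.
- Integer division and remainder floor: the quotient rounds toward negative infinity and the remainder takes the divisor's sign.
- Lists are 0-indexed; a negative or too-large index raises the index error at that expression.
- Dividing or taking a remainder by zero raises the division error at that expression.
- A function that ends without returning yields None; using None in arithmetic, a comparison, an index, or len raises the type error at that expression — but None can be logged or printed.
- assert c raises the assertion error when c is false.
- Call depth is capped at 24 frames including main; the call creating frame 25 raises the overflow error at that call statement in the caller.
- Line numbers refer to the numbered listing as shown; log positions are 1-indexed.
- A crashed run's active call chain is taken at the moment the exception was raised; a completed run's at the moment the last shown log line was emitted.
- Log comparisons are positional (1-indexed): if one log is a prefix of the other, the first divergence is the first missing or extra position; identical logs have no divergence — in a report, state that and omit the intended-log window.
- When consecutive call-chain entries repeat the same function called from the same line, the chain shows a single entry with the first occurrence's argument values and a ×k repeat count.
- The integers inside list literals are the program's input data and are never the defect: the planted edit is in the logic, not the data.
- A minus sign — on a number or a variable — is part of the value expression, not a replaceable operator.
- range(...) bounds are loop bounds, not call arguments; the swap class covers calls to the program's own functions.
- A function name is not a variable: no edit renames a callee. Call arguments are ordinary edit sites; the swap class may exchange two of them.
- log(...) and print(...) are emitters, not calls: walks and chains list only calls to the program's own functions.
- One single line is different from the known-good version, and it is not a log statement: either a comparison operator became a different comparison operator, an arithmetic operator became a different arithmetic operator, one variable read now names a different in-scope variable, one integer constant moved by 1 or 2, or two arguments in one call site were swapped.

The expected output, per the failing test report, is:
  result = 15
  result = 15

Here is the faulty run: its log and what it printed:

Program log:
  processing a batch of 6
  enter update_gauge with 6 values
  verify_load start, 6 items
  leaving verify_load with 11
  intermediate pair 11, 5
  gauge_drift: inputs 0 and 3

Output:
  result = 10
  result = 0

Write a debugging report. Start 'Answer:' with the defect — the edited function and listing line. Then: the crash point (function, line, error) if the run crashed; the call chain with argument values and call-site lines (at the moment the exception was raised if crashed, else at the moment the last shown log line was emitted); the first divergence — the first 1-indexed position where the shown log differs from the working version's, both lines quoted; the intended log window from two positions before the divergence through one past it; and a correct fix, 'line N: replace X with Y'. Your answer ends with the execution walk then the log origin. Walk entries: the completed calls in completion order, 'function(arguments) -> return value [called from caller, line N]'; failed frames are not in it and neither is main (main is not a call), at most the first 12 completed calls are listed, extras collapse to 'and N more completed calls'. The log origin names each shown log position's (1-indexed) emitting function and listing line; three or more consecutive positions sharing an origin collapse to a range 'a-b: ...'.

Answer: the defect is in derive_floor at line 2.
Core observation: At log position 6 the runs split — shown 'gauge_drift: inputs 0 and 3', but the working version logs 'recursing at 5 carrying 0'.
Call chain: main -> gauge_drift(0, 3) (called at line 37).
First divergence: at position 6 the run shows 'gauge_drift: inputs 0 and 3' where the working version logs 'recursing at 5 carrying 0'.
Intended log window:
  4: leaving verify_load with 11
  5: intermediate pair 11, 5
  6: recursing at 5 carrying 0
  7: recursing at 4 carrying 5
Execution walk:
  verify_load([7, 5, 8, 11, 10, 7]) -> 11  [called from update_gauge, line 18]
  derive_floor(5, 0) -> 0  [called from update_gauge, line 21]
  update_gauge([7, 5, 8, 11, 10, 7]) -> 0  [called from main, line 36]
  gauge_drift(0, 3) -> 10  [called from main, line 37]
Log origin:
  1: from main, line 35
  2: from update_gauge, line 17
  3: from verify_load, line 8
  4: from verify_load, line 13
  5: from update_gauge, line 20
  6: from gauge_drift, line 24
A correct fix: line 2: replace `!=` with `<=`.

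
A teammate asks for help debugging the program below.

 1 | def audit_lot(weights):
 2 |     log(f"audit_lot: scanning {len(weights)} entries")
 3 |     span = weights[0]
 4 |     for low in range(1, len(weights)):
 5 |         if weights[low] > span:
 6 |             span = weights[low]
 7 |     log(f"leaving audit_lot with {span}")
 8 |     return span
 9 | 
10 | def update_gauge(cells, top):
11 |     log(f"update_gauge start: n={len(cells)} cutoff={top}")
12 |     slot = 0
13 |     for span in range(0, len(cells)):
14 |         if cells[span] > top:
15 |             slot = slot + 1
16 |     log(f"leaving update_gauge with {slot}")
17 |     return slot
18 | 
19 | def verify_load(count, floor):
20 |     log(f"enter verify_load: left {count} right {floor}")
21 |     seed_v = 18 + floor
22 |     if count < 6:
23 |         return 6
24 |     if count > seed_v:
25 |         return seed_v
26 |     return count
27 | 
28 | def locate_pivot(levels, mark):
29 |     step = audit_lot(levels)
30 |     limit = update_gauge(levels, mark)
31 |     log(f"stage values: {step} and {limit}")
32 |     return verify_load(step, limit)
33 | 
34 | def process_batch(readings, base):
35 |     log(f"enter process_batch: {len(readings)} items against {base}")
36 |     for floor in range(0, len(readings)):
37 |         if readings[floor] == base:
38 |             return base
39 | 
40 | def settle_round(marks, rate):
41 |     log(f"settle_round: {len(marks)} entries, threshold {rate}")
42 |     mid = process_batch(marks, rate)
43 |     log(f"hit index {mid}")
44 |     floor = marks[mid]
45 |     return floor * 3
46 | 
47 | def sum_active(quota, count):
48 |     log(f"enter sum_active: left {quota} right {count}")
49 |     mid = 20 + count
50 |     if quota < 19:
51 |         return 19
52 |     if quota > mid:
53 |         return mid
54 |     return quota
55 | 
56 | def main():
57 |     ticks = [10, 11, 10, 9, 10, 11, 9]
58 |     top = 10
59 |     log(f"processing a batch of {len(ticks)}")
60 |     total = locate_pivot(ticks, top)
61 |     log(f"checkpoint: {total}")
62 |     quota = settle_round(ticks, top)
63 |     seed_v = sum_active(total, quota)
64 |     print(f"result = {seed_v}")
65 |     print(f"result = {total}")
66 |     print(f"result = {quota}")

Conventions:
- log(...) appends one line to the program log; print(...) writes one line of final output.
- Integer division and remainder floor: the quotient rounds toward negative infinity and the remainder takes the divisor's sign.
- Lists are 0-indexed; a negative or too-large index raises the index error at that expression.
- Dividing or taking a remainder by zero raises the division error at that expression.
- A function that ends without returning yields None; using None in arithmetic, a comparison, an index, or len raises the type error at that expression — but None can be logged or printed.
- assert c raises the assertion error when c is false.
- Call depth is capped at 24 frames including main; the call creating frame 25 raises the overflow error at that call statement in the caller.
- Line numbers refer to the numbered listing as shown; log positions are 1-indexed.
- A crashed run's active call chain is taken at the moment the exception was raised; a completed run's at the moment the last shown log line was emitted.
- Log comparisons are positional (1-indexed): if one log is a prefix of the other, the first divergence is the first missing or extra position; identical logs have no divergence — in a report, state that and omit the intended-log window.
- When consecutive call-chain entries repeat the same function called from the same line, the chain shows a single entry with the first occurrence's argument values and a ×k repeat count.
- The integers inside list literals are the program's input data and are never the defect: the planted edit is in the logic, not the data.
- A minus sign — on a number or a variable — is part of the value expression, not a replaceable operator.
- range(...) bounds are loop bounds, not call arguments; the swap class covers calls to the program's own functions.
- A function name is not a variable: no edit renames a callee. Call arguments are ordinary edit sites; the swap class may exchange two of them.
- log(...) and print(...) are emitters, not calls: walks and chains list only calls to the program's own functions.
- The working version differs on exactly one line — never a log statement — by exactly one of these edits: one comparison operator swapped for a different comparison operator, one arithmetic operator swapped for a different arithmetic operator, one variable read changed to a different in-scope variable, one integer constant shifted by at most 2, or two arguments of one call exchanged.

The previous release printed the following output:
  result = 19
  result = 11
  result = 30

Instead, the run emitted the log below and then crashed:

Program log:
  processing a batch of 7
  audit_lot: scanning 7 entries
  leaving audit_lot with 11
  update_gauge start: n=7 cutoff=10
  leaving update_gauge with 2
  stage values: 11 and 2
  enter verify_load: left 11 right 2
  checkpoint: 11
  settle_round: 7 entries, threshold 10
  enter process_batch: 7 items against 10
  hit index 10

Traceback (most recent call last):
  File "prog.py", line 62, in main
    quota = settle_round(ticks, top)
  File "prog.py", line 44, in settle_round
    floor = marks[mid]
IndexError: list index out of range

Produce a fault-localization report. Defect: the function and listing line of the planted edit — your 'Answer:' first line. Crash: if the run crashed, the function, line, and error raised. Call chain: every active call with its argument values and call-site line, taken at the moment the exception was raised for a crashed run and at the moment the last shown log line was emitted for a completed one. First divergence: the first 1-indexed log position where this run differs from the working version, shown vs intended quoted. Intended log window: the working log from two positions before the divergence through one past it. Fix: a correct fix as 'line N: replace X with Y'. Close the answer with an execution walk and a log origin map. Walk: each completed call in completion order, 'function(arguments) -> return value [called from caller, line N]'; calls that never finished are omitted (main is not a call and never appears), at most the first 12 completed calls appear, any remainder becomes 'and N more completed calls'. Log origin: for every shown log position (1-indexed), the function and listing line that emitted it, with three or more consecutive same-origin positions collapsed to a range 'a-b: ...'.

Answer: the defect is in process_batch at line 38.
Core observation: Log line 11 is where behavior first shows: 'hit index 10' appears instead of 'hit index 0'.
Crash: settle_round, line 44, IndexError.
Call chain: main -> settle_round([10, 11, 10, 9, 10, 11, 9], 10) (called at line 62).
First divergence: at position 11 the run shows 'hit index 10' where the working version logs 'hit index 0'.
Intended log window:
  9: settle_round: 7 entries, threshold 10
  10: enter process_batch: 7 items against 10
  11: hit index 0
  12: enter sum_active: left 11 right 30
Execution walk:
  audit_lot([10, 11, 10, 9, 10, 11, 9]) -> 11  [called from locate_pivot, line 29]
  update_gauge([10, 11, 10, 9, 10, 11, 9], 10) -> 2  [called from locate_pivot, line 30]
  verify_load(11, 2) -> 11  [called from locate_pivot, line 32]
  locate_pivot([10, 11, 10, 9, 10, 11, 9], 10) -> 11  [called from main, line 60]
  process_batch([10, 11, 10, 9, 10, 11, 9], 10) -> 10  [called from settle_round, line 42]
Log line origins:
  1: emitted by main (line 59)
  2: emitted by audit_lot (line 2)
  3: emitted by audit_lot (line 7)
  4: emitted by update_gauge (line 11)
  5: emitted by update_gauge (line 16)
  6: emitted by locate_pivot (line 31)
  7: emitted by verify_load (line 20)
  8: emitted by main (line 61)
  9: emitted by settle_round (line 41)
  10: emitted by process_batch (line 35)
  11: emitted by settle_round (line 43)
A correct fix: line 38: replace `base` with `floor`.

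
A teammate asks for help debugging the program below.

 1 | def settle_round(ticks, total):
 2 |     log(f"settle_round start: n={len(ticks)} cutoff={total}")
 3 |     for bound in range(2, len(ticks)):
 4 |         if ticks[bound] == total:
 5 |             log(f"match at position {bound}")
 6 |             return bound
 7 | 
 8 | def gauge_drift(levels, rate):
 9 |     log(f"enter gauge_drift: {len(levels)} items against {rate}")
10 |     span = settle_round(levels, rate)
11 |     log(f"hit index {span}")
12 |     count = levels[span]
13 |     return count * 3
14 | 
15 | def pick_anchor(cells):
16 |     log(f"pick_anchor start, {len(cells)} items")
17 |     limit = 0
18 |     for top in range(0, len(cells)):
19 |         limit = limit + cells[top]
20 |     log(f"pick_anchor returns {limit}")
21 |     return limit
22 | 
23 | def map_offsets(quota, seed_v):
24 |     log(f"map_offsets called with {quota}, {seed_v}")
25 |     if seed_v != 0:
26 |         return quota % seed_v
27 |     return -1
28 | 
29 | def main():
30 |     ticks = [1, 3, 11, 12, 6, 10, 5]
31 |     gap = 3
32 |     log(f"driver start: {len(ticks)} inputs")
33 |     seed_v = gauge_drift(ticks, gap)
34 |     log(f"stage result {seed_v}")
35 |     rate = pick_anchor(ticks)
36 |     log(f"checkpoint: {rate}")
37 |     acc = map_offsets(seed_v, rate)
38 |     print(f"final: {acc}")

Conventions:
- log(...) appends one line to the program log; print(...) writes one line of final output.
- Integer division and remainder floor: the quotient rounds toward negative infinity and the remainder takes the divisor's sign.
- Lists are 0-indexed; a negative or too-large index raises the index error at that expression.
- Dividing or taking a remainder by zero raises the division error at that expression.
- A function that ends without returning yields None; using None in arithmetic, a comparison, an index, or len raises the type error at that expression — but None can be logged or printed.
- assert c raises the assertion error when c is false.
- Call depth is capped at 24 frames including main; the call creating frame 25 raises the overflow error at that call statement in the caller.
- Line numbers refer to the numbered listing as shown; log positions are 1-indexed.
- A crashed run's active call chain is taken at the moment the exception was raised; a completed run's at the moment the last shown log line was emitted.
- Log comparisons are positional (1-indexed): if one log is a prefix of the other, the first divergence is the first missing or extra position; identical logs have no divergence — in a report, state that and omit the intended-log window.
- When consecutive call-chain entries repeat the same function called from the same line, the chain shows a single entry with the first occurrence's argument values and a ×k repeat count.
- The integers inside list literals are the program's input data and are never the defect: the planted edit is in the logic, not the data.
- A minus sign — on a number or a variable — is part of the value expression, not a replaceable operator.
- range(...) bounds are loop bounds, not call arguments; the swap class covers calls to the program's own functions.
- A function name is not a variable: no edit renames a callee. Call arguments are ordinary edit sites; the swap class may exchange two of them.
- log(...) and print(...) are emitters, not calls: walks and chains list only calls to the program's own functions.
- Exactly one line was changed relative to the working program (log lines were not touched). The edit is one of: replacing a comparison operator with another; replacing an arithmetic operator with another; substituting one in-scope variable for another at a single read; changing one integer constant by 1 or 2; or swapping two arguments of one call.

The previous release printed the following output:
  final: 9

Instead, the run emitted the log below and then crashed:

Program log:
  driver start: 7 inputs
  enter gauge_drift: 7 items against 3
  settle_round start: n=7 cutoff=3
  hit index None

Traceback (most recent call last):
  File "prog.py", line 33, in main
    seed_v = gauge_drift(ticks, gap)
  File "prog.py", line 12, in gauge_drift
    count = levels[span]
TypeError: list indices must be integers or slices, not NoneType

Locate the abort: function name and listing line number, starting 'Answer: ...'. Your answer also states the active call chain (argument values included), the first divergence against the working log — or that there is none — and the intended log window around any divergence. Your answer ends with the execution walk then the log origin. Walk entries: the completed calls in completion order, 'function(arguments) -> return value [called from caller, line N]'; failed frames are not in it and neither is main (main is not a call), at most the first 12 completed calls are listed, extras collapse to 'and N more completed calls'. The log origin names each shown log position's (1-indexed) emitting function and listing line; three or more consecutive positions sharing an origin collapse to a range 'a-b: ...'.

Answer: the error was raised in gauge_drift, line 12.
The tell: Position 4 is the first bad log line: 'hit index None' should read 'match at position 1'.
Call chain: main -> gauge_drift([1, 3, 11, 12, 6, 10, 5], 3) (called at line 33).
First divergence: position 4 — shown 'hit index None', intended 'match at position 1'.
Intended log window:
  2: enter gauge_drift: 7 items against 3
  3: settle_round start: n=7 cutoff=3
  4: match at position 1
  5: hit index 1
Execution walk:
  settle_round([1, 3, 11, 12, 6, 10, 5], 3) -> None  [called from gauge_drift, line 10]
Log origins:
  1: from main, line 32
  2: from gauge_drift, line 9
  3: from settle_round, line 2
  4: from gauge_drift, line 11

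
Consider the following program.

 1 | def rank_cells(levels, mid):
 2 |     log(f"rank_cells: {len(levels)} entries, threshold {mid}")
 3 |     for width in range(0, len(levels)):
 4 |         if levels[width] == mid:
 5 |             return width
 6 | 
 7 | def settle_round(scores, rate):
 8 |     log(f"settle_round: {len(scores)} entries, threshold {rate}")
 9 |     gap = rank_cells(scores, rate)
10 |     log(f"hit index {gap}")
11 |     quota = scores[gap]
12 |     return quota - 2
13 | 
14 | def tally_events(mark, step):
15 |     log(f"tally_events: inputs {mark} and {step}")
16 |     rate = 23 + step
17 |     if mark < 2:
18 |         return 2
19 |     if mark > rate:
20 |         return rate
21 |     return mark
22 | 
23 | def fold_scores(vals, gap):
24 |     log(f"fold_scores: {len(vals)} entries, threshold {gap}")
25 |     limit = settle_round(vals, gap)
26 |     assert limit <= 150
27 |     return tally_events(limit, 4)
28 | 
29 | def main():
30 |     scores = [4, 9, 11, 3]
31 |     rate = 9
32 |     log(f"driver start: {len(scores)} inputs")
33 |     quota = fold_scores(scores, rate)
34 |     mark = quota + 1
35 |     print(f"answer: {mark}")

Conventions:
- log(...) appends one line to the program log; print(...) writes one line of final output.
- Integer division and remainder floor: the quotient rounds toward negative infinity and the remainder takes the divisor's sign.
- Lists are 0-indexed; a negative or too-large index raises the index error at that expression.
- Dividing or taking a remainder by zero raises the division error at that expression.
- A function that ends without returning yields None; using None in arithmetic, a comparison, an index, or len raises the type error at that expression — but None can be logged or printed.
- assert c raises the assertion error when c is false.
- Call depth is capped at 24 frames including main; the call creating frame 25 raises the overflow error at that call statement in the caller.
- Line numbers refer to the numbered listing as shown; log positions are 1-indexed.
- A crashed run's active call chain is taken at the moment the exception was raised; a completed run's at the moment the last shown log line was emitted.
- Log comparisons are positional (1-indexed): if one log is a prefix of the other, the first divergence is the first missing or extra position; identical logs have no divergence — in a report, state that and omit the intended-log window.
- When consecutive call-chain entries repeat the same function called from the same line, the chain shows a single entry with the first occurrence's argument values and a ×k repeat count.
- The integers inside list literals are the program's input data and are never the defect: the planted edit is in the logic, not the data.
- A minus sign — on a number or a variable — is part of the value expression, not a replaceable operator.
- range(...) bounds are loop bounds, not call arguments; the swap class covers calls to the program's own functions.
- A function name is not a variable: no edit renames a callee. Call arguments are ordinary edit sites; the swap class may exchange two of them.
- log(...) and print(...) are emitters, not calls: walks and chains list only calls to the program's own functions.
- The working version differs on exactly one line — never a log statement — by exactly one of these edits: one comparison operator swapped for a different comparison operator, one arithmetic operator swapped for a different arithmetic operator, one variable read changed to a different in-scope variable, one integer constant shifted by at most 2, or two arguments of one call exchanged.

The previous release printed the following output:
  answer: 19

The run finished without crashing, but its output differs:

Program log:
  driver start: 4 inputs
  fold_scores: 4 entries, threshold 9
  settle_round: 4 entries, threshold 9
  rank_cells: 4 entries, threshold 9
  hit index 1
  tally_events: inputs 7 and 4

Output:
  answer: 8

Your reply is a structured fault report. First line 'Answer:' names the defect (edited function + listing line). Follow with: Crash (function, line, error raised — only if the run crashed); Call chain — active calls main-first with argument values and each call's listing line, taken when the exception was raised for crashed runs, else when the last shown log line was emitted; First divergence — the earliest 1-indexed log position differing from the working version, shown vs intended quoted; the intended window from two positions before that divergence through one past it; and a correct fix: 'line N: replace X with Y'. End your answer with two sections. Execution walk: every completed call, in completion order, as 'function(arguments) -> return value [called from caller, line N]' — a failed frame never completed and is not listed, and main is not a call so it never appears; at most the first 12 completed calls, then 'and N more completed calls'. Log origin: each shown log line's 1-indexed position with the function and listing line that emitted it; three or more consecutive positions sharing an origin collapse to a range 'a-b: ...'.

Answer: the defect is in settle_round at line 12.
Key observation: The log first diverges at position 6: the faulty run prints 'tally_events: inputs 7 and 4' where the working version prints 'tally_events: inputs 18 and 4'.
Call chain: main -> fold_scores([4, 9, 11, 3], 9) (called at line 33) -> tally_events(7, 4) (called at line 27).
First divergence: position 6 — the shown line 'tally_events: inputs 7 and 4' should read 'tally_events: inputs 18 and 4'.
Intended log window:
  4: rank_cells: 4 entries, threshold 9
  5: hit index 1
  6: tally_events: inputs 18 and 4
Execution walk:
  rank_cells([4, 9, 11, 3], 9) -> 1  [called from settle_round, line 9]
  settle_round([4, 9, 11, 3], 9) -> 7  [called from fold_scores, line 25]
  tally_events(7, 4) -> 7  [called from fold_scores, line 27]
  fold_scores([4, 9, 11, 3], 9) -> 7  [called from main, line 33]
Log origins:
  1 — main, line 32
  2 — fold_scores, line 24
  3 — settle_round, line 8
  4 — rank_cells, line 2
  5 — settle_round, line 10
  6 — tally_events, line 15
A correct fix: line 12: replace `-` with `*`.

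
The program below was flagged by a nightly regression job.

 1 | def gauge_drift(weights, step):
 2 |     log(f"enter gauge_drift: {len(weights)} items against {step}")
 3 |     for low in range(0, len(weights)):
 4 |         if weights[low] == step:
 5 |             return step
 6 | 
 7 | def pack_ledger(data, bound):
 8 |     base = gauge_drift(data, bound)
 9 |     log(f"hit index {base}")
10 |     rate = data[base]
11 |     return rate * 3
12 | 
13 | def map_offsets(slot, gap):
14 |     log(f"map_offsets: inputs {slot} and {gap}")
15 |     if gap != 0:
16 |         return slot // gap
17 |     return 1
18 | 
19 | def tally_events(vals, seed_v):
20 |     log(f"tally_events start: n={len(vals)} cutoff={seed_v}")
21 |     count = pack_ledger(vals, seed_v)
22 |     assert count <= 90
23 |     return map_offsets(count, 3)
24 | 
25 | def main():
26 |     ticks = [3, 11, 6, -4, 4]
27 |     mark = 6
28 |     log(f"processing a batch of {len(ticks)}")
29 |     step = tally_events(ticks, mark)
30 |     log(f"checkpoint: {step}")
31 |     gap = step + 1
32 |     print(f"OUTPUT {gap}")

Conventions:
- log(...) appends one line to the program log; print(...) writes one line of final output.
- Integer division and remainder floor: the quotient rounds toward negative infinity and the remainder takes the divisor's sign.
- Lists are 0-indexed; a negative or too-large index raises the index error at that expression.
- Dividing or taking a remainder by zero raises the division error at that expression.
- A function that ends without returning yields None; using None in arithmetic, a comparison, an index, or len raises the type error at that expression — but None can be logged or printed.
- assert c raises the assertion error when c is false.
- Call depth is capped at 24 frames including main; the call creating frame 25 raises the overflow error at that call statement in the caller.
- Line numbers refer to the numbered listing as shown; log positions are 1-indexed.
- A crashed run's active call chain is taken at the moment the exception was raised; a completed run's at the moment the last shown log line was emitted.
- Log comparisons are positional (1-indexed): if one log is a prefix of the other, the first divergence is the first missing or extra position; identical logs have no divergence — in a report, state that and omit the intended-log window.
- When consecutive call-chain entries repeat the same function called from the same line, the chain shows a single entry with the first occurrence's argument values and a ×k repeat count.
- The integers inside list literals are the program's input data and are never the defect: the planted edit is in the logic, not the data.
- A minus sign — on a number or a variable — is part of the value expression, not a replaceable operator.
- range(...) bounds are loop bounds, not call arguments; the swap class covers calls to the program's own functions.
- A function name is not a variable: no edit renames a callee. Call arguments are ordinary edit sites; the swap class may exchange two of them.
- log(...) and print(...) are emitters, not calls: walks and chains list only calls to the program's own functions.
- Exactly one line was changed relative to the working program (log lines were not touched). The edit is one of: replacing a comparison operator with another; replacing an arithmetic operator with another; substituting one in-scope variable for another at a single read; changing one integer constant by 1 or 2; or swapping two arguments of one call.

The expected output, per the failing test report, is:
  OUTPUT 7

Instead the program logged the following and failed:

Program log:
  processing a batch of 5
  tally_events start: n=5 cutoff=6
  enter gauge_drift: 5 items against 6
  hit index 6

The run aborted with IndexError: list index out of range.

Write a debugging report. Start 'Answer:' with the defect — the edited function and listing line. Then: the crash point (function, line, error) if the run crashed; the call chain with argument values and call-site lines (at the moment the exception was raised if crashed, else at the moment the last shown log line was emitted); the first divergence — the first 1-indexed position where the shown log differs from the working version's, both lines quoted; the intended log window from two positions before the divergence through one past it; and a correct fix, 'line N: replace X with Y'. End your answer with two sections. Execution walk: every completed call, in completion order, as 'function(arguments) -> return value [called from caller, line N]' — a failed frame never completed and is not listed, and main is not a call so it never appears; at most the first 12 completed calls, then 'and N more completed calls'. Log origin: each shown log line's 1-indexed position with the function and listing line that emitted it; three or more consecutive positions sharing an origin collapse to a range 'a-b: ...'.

Answer: the defect is in gauge_drift at line 5.
Key observation: The log first diverges at position 4: the faulty run prints 'hit index 6' where the working version prints 'hit index 2'.
Crash: pack_ledger, line 10, IndexError.
Call chain: main -> tally_events([3, 11, 6, -4, 4], 6) (called at line 29) -> pack_ledger([3, 11, 6, -4, 4], 6) (called at line 21).
First divergence: position 4; shown 'hit index 6' vs intended 'hit index 2'.
Intended log window:
  2: tally_events start: n=5 cutoff=6
  3: enter gauge_drift: 5 items against 6
  4: hit index 2
  5: map_offsets: inputs 18 and 3
Execution walk:
  gauge_drift([3, 11, 6, -4, 4], 6) -> 6  [called from pack_ledger, line 8]
Log line origins:
  1: emitted by main (line 28)
  2: emitted by tally_events (line 20)
  3: emitted by gauge_drift (line 2)
  4: emitted by pack_ledger (line 9)
A correct fix: line 5: replace `step` with `low`.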